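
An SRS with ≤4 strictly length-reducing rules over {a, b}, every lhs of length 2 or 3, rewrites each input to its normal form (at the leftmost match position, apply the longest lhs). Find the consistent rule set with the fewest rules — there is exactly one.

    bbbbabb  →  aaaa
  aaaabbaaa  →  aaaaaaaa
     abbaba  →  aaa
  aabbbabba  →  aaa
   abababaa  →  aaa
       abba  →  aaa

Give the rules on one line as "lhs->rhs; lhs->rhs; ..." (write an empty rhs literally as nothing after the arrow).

ba->; bab->; bb->a

  | bbbbabb => abbabb => aaabb => aaaa
  | aaaabbaaa => aaaaaaaa
  | abbaba => aaaba => aaa
  | aabbbabba => aaababba => aaaba => aaa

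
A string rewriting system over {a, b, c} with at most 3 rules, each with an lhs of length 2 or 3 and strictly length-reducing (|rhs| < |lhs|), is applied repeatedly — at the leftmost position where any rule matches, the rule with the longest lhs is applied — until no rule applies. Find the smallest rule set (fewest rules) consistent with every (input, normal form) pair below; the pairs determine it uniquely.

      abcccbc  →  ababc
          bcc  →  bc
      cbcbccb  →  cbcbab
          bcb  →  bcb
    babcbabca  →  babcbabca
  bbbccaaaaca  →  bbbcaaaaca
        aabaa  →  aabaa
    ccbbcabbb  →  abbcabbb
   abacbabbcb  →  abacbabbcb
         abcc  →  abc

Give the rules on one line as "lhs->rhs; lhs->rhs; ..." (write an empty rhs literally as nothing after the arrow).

  | abcccbc => abccbc => ababc
  | bcc => bc
  | cbcbccb => cbcbab
  | bcb

cc->c; ccb->ab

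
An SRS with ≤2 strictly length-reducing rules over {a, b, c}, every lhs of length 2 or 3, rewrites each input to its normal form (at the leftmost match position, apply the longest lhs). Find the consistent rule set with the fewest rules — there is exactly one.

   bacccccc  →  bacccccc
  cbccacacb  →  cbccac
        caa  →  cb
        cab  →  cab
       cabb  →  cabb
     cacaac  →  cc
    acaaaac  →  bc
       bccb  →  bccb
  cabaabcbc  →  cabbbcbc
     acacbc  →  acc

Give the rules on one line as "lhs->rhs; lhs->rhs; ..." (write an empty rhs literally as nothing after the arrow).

aa->b; acb->

  | bacccccc
  | cbccacacb => cbccac
  | caa => cb
  | cab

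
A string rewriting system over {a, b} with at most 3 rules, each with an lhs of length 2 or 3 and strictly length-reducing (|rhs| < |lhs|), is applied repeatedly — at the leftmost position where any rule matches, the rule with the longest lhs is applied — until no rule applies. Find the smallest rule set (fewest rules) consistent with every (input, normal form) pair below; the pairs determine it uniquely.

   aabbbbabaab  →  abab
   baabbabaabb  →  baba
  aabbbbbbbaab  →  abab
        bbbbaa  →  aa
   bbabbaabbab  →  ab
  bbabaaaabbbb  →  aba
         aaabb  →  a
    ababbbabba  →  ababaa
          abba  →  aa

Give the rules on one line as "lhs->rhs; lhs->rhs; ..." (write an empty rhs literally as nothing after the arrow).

aab->ab; bb->

  | aabbbbabaab => abbbbabaab => abbabaab => aabaab => abaab => abab
  | baabbabaabb => babbabaabb => baabaabb => babaabb => bababb => baba
  | aabbbbbbbaab => abbbbbbbaab => abbbbbaab => abbbaab => abaab => abab
  | bbbbaa => bbaa => aa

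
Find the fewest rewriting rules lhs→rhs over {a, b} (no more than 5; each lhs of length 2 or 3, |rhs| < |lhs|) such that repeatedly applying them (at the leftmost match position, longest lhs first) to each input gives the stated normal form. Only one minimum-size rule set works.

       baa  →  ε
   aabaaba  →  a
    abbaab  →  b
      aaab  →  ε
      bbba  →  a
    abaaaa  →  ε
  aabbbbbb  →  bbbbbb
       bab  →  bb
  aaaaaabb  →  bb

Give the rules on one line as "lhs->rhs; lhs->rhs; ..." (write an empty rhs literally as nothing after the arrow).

  | baa => aa => ε
  | aabaaba => baaba => aaba => ba => a
  | abbaab => baab => aab => b
  | aaab => ab => ε

aa->; ab->; ba->a; bab->bb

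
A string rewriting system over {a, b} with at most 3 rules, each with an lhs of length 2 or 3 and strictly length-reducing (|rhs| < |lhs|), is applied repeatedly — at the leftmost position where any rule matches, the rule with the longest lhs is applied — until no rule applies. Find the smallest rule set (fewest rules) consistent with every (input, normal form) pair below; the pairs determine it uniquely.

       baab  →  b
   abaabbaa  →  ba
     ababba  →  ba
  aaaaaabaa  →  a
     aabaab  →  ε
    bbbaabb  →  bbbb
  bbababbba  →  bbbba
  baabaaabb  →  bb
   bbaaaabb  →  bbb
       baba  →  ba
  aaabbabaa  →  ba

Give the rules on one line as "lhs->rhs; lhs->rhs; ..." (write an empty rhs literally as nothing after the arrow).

  | baab => bab => b
  | abaabbaa => aabbaa => abbaa => baa => ba
  | ababba => abba => ba
  | aaaaaabaa => aaaaabaa => aaaabaa => aaabaa => aabaa => abaa => aa => a

aa->a; ab->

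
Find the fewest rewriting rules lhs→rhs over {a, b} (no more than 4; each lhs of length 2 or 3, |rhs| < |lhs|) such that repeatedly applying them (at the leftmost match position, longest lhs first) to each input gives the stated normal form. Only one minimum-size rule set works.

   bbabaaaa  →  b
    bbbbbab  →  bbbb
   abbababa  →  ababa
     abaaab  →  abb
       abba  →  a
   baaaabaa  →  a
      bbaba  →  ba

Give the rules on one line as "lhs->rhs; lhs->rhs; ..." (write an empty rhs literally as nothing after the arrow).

  | bbabaaaa => baaaa => baaa => baa => b
  | bbbbbab => bbbb
  | abbababa => ababa
  | abaaab => abaab => abb

aa->; aaa->aa; bba->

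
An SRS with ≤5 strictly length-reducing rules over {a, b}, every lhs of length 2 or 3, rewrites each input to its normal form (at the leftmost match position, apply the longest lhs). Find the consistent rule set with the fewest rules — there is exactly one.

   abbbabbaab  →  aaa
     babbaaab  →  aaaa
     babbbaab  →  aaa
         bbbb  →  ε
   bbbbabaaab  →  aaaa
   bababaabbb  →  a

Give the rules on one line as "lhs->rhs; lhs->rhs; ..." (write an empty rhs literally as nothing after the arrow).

  | abbbabbaab => bababbaab => baabbaab => babbaab => bbaaab => aaab => aaa
  | babbaaab => bbaaaab => aaaab => aaaa
  | babbbaab => bbabaab => abaab => aaab => aaa
  | bbbb => bb => ε

ab->a; abb->ba; baa->ba; bb->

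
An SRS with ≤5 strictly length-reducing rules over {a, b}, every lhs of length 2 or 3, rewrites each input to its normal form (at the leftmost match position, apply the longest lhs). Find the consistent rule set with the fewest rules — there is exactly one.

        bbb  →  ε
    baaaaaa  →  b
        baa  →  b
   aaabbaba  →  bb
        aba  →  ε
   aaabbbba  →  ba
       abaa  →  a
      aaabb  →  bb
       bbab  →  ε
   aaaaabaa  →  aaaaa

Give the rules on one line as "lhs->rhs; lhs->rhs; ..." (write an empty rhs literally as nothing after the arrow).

ab->b; aba->; baa->b; bbb->

  | bbb => ε
  | baaaaaa => baaaa => baa => b
  | baa => b
  | aaabbaba => aabbaba => abbaba => bbaba => bb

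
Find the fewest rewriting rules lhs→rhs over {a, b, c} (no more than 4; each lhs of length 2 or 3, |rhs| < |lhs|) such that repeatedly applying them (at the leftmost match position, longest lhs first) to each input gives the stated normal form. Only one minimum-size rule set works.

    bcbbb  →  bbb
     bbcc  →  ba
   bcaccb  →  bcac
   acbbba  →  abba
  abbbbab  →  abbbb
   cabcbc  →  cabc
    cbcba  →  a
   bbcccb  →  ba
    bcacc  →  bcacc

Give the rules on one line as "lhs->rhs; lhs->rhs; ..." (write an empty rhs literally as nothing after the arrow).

  | bcbbb => bbb
  | bbcc => ba
  | bcaccb => bcac
  | acbbba => abba

bab->b; bcc->a; cb->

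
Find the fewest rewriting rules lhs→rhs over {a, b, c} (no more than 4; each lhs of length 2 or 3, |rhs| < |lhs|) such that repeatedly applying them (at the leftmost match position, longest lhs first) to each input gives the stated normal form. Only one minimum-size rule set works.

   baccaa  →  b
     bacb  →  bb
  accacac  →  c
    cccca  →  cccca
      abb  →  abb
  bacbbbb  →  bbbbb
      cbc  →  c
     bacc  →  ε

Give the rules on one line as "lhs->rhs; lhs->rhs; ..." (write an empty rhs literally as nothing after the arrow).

  | baccaa => bcaa => aa => b
  | bacb => bb
  | accacac => cacac => cac => c
  | cccca

aa->b; ac->; bc->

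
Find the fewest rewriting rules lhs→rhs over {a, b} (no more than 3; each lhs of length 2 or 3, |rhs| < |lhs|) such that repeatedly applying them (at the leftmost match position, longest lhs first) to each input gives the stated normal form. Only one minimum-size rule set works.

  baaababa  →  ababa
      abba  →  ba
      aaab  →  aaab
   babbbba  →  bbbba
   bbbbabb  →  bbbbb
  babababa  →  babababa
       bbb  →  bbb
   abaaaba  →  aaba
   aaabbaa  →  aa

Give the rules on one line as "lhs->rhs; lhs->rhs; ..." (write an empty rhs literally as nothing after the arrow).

  | baaababa => ababa
  | abba => ba
  | aaab
  | babbbba => bbbba

abb->b; baa->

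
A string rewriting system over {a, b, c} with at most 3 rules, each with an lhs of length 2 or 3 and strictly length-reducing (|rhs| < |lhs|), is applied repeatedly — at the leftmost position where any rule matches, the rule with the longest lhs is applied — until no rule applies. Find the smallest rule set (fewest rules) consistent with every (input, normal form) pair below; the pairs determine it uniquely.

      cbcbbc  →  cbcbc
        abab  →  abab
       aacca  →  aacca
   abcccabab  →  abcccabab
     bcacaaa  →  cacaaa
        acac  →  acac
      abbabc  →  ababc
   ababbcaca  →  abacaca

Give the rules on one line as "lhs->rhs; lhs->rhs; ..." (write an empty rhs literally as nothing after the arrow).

bb->b; bca->ca

  | cbcbbc => cbcbc
  | abab
  | aacca
  | abcccabab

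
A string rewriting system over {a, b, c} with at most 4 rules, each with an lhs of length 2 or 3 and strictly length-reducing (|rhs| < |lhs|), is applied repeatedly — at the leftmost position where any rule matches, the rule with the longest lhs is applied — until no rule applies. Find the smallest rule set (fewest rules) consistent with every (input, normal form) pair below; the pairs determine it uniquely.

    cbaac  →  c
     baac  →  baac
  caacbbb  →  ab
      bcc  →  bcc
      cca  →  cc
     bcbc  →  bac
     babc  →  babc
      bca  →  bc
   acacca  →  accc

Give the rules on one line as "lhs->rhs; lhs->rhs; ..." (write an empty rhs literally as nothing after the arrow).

  | cbaac => aaac => c
  | baac
  | caacbbb => cacbbb => ccbbb => cabb => cbb => ab
  | bcc

aaa->; ca->c; cb->a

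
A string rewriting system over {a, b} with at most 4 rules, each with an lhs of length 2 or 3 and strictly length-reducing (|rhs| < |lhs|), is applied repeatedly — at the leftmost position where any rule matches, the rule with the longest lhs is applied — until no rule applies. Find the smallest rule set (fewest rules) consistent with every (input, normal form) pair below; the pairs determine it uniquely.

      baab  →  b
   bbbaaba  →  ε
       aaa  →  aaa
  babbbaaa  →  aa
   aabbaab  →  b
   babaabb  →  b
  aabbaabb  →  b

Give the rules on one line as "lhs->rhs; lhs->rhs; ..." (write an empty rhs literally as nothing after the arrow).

ab->b; ba->; bb->b

  | baab => ab => b
  | bbbaaba => bbaaba => baaba => aba => ba => ε
  | aaa
  | babbbaaa => bbbaaa => bbaaa => baaa => aa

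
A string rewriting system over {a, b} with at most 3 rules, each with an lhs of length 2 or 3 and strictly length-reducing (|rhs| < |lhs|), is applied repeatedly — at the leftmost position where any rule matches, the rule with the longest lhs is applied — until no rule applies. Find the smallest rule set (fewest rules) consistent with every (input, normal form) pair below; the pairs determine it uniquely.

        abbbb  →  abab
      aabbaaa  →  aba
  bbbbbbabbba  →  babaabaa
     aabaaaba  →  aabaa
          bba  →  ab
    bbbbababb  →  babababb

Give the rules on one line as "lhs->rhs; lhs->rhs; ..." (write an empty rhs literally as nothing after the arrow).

aaa->b; bba->ab; bbb->ba

  | abbbb => abab
  | aabbaaa => aaabaa => bbaa => aba
  | bbbbbbabbba => babbbabbba => babaabbba => babaabaa
  | aabaaaba => aabbba => aabaa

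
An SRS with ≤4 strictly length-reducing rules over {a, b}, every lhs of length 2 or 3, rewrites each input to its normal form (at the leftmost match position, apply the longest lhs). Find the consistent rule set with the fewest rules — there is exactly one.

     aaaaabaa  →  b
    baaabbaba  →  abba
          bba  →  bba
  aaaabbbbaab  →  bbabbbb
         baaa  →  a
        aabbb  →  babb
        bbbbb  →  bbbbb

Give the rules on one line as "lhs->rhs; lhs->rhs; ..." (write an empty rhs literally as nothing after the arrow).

aaa->bb; aab->ba; aba->a; baa->

  | aaaaabaa => bbaabaa => bbaa => b
  | baaabbaba => abbaba => abba
  | bba
  | aaaabbbbaab => bbabbbbaab => bbabbbb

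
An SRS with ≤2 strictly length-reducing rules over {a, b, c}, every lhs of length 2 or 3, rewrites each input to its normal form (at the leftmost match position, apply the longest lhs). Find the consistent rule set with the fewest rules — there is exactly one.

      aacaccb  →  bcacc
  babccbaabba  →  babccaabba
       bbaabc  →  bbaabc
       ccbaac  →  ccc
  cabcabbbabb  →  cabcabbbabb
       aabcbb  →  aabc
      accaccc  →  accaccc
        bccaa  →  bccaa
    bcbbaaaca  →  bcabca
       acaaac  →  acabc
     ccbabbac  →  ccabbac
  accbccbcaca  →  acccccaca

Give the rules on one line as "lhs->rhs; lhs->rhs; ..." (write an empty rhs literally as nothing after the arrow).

  | aacaccb => bcaccb => bcacc
  | babccbaabba => babccaabba
  | bbaabc
  | ccbaac => ccaac => ccbc => ccc

aac->bc; cb->c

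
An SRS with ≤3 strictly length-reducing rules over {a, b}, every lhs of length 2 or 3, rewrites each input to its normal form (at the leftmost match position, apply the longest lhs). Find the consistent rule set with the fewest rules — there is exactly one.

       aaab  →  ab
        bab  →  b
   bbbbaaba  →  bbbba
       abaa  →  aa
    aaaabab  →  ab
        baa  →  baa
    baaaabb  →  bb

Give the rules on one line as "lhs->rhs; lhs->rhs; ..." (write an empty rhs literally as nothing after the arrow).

  | aaab => aab => ab
  | bab => b
  | bbbbaaba => bbbbaba => bbbba
  | abaa => aa

aab->ab; aba->a; bab->b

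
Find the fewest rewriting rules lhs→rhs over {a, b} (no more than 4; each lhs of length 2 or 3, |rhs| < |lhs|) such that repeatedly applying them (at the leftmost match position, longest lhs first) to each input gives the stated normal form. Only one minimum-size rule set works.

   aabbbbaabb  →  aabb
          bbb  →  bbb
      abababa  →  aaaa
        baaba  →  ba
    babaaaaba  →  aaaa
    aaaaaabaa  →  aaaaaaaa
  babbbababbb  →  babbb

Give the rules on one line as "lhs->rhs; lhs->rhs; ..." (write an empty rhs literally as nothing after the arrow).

aba->aa; baa->; bba->

  | aabbbbaabb => aabbabb => aabb
  | bbb
  | abababa => aababa => aaaba => aaaa
  | baaba => ba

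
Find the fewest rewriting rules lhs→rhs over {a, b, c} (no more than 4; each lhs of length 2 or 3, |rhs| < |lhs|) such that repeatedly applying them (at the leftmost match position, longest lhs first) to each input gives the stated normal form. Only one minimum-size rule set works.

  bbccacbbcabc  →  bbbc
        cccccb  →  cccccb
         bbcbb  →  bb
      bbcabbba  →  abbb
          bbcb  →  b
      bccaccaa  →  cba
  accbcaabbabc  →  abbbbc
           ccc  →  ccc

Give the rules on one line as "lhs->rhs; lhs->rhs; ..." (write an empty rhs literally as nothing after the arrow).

  | bbccacbbcabc => bbcbcbbcabc => bcbbcabc => bcabc => bbbc
  | cccccb
  | bbcbb => bb
  | bbcabbba => bbbbbba => bbbbab => bbabb => abbb

bba->ab; bcb->; ca->b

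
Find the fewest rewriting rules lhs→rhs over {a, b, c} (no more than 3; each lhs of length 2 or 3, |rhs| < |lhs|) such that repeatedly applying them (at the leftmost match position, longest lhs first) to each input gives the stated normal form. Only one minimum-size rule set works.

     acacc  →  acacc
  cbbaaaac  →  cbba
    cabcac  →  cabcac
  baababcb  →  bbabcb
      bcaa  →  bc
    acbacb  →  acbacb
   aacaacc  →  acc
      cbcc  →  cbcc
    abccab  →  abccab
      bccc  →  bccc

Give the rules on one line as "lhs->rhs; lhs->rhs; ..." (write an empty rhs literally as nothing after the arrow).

aa->; aac->a

  | acacc
  | cbbaaaac => cbbaac => cbba
  | cabcac
  | baababcb => bbabcb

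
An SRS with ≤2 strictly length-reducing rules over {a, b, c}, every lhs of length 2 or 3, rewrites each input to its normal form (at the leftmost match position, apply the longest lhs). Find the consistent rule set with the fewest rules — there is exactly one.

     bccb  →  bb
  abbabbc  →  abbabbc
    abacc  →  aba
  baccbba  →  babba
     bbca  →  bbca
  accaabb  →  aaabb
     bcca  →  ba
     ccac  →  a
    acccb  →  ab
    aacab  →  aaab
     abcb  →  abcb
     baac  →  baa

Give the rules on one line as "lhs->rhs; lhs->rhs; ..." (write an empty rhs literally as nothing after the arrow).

  | bccb => bb
  | abbabbc
  | abacc => abac => aba
  | baccbba => bacbba => babba

ac->a; cc->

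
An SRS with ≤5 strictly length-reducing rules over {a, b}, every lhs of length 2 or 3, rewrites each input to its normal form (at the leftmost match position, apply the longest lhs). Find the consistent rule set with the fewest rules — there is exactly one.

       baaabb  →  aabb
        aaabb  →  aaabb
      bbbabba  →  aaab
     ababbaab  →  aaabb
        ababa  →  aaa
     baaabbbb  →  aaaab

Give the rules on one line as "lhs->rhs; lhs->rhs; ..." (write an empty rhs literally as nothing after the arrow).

  | baaabb => ababb => aabb
  | aaabb
  | bbbabba => aaabba => aaab
  | ababbaab => aabbaab => aababb => aaabb

aba->aa; ba->; baa->ab; bbb->aa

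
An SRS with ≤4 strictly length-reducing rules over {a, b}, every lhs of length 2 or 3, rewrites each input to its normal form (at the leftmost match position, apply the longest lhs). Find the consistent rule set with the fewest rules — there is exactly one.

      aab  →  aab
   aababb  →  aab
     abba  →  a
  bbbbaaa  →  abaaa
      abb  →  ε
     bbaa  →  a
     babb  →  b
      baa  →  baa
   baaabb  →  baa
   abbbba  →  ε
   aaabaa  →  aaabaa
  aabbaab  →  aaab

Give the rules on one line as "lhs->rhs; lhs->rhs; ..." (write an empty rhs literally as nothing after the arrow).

abb->; bba->; bbb->a

  | aab
  | aababb => aab
  | abba => a
  | bbbbaaa => abaaa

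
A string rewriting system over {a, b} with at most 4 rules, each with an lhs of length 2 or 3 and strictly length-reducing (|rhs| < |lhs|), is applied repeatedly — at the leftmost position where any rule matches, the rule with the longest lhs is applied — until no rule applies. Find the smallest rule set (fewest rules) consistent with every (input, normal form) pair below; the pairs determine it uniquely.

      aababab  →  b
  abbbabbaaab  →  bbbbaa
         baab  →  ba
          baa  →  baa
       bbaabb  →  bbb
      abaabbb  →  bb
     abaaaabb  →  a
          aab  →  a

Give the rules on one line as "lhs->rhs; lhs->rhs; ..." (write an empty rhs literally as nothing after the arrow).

  | aababab => abab => b
  | abbbabbaaab => bbabbaaab => bbbbaaab => bbbbaa
  | baab => ba
  | baa

ab->; aba->; bab->bb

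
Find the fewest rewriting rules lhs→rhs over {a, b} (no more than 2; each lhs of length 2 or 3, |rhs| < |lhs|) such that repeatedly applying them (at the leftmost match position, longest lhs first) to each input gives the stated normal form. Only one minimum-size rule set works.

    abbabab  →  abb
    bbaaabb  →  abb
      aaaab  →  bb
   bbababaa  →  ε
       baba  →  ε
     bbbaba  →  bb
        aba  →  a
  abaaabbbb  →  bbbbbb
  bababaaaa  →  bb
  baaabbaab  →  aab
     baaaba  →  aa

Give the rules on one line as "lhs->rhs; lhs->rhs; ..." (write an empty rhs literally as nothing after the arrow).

aaa->bb; ba->

  | abbabab => abbab => abb
  | bbaaabb => baabb => abb
  | aaaab => bbab => bb
  | bbababaa => bbabaa => bbaa => ba => ε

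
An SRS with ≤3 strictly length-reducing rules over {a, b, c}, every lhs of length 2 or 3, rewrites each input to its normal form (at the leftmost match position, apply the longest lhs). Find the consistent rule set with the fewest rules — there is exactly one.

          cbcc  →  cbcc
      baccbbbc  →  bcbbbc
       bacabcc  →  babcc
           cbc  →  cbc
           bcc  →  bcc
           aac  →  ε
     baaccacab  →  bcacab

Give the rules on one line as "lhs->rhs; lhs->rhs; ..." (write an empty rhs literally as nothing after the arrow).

  | cbcc
  | baccbbbc => bcbbbc
  | bacabcc => babcc
  | cbc

aac->; bac->b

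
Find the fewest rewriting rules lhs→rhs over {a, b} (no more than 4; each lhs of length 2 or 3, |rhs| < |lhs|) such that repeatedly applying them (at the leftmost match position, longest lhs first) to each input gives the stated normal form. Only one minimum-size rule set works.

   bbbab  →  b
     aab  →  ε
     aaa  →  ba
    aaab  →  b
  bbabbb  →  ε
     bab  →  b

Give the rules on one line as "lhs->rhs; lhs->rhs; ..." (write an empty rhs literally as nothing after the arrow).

aa->b; ab->; bb->

  | bbbab => bab => b
  | aab => bb => ε
  | aaa => ba
  | aaab => bab => b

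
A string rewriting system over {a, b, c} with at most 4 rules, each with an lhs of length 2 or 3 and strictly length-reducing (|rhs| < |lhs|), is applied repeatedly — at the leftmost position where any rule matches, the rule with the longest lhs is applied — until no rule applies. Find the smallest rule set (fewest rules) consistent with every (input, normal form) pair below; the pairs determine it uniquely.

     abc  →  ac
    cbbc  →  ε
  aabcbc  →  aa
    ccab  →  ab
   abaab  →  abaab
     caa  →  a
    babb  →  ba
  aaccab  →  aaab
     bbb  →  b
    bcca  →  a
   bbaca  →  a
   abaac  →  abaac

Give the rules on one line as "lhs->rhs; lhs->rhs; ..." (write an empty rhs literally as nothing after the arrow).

bb->; bc->c; ca->; cc->

  | abc => ac
  | cbbc => cc => ε
  | aabcbc => aacbc => aacc => aa
  | ccab => ab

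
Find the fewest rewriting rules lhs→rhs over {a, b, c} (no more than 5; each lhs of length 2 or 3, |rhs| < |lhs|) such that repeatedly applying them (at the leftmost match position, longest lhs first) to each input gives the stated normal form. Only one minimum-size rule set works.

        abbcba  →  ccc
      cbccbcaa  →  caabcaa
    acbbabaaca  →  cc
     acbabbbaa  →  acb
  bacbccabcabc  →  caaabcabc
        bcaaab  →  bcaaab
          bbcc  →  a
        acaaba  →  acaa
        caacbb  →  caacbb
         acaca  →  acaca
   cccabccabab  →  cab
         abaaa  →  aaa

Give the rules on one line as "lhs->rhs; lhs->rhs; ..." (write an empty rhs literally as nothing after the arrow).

abb->cc; ba->; bcc->aa; cca->bb

  | abbcba => cccba => ccc
  | cbccbcaa => caabcaa
  | acbbabaaca => acbbaaca => acbaca => acca => abb => cc
  | acbabbbaa => acbbbaa => acbba => acb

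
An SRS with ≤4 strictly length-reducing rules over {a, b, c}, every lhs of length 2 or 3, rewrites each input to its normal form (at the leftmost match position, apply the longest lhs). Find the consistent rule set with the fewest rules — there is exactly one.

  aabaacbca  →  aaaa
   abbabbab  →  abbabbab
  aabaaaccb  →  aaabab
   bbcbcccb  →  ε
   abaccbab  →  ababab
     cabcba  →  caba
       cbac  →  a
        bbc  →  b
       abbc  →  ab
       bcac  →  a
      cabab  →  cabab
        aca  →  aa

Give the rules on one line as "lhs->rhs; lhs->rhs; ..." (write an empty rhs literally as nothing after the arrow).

ac->a; baa->ab; bc->; cb->

  | aabaacbca => aaabcbca => aaabca => aaaa
  | abbabbab
  | aabaaaccb => aaabaccb => aaabacb => aaabab
  | bbcbcccb => bbcccb => bccb => cb => ε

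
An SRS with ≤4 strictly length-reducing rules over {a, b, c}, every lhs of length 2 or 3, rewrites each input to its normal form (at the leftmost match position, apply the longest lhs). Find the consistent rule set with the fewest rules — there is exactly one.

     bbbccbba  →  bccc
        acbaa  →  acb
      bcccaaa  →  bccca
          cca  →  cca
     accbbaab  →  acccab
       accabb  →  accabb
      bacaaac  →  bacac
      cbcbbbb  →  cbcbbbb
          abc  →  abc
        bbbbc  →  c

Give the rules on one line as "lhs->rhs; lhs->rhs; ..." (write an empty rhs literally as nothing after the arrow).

  | bbbccbba => bccbba => bccc
  | acbaa => acb
  | bcccaaa => bccca
  | cca

aa->; bba->c; bbc->c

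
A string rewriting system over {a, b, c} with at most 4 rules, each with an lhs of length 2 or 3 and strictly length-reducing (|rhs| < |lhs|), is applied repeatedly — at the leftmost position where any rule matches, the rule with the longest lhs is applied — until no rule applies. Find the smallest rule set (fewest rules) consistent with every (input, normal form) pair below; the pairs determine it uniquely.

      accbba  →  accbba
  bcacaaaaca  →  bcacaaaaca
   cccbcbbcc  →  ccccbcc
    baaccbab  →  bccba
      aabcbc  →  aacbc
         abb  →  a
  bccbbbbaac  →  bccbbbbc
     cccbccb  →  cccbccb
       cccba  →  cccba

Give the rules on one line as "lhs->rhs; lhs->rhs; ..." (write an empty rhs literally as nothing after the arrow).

ab->a; baa->b; bcb->c

  | accbba
  | bcacaaaaca
  | cccbcbbcc => ccccbcc
  | baaccbab => bccbab => bccba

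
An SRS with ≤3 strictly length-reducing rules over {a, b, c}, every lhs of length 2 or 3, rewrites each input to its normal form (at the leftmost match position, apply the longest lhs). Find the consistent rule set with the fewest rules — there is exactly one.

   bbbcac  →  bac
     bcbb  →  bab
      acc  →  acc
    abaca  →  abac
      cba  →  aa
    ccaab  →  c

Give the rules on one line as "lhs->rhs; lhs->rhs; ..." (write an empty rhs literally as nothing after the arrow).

  | bbbcac => bac
  | bcbb => bab
  | acc
  | abaca => abac

bbc->; ca->c; cb->a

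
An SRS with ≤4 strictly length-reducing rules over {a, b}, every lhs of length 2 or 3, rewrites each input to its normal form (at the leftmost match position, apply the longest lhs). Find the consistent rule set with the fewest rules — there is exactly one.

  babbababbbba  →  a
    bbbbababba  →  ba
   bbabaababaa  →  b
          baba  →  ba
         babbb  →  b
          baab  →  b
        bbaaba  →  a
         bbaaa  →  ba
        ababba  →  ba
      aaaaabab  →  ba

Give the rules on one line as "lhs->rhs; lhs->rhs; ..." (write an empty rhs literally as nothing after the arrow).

aa->b; bab->aa; bb->b; bba->a

  | babbababbbba => aabababbbba => bbababbbba => ababbbba => aaabbba => babbba => aabba => bbba => bba => a
  | bbbbababba => bbbababba => bbababba => ababba => aaaba => baba => aaa => ba
  | bbabaababaa => abaababaa => abbbabaa => abbabaa => aabaa => bbaa => aa => b
  | baba => aaa => ba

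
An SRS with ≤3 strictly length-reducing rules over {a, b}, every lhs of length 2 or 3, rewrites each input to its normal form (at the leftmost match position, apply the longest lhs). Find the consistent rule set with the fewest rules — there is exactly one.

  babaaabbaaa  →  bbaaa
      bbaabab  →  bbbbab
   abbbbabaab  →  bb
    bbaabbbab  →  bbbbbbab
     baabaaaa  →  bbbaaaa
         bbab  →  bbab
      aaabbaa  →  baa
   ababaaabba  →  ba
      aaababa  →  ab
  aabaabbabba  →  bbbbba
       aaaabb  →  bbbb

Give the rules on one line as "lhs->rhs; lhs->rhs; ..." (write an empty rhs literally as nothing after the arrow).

  | babaaabbaaa => babaabbaaa => bababbaaa => babbbaaa => bbaaa
  | bbaabab => bbbbab
  | abbbbabaab => bbabaab => bbabab => bbabb => bb
  | bbaabbbab => bbbbbbab

aab->bb; aba->ab; abb->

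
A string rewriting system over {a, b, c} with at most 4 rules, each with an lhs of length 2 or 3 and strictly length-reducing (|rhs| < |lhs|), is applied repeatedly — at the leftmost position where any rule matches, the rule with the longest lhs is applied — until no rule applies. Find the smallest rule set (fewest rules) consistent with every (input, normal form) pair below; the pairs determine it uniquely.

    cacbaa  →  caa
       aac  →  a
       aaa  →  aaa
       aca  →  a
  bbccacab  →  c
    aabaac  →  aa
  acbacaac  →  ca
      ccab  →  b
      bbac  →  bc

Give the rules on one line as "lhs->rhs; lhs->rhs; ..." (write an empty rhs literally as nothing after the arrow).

ac->; ba->; cb->c; cca->ac

  | cacbaa => cbaa => caa
  | aac => a
  | aaa
  | aca => a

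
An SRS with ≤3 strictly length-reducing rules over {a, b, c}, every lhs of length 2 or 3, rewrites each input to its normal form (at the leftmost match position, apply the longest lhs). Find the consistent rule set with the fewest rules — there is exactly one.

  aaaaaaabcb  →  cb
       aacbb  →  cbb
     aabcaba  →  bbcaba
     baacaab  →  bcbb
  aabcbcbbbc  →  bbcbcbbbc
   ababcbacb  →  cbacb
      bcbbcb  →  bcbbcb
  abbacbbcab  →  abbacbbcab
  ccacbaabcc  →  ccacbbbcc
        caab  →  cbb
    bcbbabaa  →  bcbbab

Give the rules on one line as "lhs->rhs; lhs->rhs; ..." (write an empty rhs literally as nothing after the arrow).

  | aaaaaaabcb => aaaaabcb => aaabcb => abcb => cb
  | aacbb => cbb
  | aabcaba => bbcaba
  | baacaab => bcaab => bcbb

aa->; aab->bb; abc->c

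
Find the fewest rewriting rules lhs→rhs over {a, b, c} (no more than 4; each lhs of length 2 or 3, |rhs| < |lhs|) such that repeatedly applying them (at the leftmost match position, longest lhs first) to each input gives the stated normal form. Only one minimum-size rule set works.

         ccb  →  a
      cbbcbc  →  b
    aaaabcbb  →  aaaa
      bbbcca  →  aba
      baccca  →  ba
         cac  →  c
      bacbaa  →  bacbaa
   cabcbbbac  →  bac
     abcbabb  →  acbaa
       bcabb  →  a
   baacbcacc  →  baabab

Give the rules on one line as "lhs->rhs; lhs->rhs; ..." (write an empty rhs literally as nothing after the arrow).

  | ccb => bb => a
  | cbbcbc => cacbc => cbc => cc => b
  | aaaabcbb => aaaacbb => aaaaca => aaaa
  | bbbcca => abcca => acca => aba

bb->a; bc->c; ca->; cc->b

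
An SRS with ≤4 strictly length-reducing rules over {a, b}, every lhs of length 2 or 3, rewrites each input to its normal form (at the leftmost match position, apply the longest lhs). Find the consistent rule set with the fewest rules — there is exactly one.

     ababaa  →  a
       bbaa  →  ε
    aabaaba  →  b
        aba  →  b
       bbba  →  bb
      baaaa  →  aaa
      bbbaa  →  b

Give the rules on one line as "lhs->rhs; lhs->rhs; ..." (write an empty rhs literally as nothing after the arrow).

ab->b; aba->ab; abb->b; ba->

  | ababaa => abbaa => baa => a
  | bbaa => ba => ε
  | aabaaba => aababa => aabba => aba => ab => b
  | aba => ab => b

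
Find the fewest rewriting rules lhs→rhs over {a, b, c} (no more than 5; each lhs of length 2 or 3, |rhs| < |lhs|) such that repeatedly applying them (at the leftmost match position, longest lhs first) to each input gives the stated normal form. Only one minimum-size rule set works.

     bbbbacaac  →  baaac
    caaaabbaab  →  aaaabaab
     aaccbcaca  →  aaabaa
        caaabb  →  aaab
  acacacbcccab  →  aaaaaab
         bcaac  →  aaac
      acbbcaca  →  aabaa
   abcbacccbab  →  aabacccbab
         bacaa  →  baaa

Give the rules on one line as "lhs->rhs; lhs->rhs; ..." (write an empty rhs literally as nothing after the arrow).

bb->b; bc->a; ca->a; cbc->ab

  | bbbbacaac => bbbacaac => bbacaac => bacaac => baaac
  | caaaabbaab => aaaabbaab => aaaabaab
  | aaccbcaca => aacabaca => aaabaca => aaabaa
  | caaabb => aaabb => aaab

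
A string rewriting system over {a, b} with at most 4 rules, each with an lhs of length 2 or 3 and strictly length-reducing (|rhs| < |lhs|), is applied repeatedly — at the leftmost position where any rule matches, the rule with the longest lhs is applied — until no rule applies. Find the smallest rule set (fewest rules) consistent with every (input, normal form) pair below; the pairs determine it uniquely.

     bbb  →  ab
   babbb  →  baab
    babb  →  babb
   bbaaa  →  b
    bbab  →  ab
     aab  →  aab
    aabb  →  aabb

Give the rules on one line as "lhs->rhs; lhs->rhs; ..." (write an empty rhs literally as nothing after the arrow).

aaa->b; bba->a; bbb->ab

  | bbb => ab
  | babbb => baab
  | babb
  | bbaaa => aaa => b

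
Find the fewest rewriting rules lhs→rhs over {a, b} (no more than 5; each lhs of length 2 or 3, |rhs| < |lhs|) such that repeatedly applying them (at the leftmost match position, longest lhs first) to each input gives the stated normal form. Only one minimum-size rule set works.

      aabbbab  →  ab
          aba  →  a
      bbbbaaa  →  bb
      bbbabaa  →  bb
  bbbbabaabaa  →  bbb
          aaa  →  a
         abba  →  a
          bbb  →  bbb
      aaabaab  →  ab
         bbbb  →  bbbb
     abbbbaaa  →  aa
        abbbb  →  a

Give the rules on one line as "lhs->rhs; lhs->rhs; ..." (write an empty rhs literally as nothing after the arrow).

aaa->a; abb->aa; ba->; baa->

  | aabbbab => aaabab => abab => ab
  | aba => a
  | bbbbaaa => bbba => bb
  | bbbabaa => bbbaa => bb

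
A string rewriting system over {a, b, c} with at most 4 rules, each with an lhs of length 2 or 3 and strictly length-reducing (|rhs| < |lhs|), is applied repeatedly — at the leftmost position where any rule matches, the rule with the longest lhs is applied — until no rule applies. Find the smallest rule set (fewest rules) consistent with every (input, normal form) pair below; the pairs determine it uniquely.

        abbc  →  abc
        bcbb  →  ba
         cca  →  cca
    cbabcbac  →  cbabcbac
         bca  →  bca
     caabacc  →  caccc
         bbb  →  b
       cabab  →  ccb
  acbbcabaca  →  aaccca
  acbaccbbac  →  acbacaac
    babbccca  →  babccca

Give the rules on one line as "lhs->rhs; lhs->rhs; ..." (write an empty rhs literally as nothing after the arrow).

  | abbc => abc
  | bcbb => ba
  | cca
  | cbabcbac

aba->c; bb->b; cbb->a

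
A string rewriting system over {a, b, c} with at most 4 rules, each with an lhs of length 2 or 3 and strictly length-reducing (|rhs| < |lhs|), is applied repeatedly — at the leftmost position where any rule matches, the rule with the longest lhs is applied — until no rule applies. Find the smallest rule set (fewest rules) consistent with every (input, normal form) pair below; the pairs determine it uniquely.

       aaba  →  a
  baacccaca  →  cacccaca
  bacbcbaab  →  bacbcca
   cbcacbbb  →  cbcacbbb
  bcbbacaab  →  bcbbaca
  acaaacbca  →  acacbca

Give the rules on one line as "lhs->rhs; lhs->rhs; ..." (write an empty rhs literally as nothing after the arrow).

aa->a; ab->a; baa->ca

  | aaba => aba => aa => a
  | baacccaca => cacccaca
  | bacbcbaab => bacbccab => bacbcca
  | cbcacbbb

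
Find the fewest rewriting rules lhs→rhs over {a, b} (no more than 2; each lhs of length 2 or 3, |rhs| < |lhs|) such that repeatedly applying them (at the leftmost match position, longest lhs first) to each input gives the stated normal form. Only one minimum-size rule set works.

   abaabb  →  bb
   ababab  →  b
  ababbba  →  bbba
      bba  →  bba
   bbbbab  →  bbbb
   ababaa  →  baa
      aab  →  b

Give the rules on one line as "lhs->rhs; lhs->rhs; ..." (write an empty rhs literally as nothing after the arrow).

ab->b; bab->b

  | abaabb => baabb => babb => bb
  | ababab => babab => bab => b
  | ababbba => babbba => bbba
  | bba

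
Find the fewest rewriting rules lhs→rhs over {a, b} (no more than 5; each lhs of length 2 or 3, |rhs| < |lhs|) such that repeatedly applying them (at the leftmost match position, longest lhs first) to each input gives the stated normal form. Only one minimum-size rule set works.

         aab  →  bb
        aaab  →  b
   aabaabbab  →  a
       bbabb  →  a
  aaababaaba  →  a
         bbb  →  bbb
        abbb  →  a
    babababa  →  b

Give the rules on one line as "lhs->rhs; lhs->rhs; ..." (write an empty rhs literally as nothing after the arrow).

aa->b; aaa->; ab->a; ba->a

  | aab => bb
  | aaab => b
  | aabaabbab => bbaabbab => baabbab => aabbab => bbbab => bbab => bab => ab => a
  | bbabb => babb => abb => ab => a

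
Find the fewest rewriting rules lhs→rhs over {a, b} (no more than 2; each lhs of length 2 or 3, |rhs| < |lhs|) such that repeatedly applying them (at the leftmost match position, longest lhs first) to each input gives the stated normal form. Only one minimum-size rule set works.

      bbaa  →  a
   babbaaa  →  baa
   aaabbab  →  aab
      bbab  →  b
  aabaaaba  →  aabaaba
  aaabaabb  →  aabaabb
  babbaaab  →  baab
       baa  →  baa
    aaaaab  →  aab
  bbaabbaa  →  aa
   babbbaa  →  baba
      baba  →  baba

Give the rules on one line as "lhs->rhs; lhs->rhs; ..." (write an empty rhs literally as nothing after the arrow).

  | bbaa => a
  | babbaaa => baaa => baa
  | aaabbab => aabbab => aab
  | bbab => b

aaa->aa; bba->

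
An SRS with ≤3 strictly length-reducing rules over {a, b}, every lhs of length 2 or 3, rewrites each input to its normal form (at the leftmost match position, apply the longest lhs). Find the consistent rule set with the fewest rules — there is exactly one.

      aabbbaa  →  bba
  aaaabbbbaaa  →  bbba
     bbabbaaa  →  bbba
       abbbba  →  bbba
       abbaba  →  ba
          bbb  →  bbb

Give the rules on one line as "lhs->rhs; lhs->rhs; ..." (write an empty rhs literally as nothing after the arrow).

aa->a; ab->

  | aabbbaa => abbbaa => bbaa => bba
  | aaaabbbbaaa => aaabbbbaaa => aabbbbaaa => abbbbaaa => bbbaaa => bbbaa => bbba
  | bbabbaaa => bbbaaa => bbbaa => bbba
  | abbbba => bbba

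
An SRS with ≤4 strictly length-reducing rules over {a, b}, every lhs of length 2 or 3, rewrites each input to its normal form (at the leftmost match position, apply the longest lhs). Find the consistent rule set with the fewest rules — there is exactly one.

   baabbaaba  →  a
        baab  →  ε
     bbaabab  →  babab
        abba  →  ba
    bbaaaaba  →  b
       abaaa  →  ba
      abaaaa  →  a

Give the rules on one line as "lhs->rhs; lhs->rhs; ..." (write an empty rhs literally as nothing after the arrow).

aa->b; bb->a; bbb->

  | baabbaaba => bbbbaaba => baaba => bbba => a
  | baab => bbb => ε
  | bbaabab => aaabab => babab
  | abba => aaa => ba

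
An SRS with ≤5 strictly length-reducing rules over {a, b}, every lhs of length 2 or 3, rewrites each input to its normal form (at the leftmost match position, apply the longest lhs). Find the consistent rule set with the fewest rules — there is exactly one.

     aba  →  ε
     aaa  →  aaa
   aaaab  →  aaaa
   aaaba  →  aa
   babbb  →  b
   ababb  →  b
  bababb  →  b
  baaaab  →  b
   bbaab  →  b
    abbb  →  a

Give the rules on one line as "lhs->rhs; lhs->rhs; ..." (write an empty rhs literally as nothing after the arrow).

  | aba => ε
  | aaa
  | aaaab => aaaa
  | aaaba => aa

ab->a; aba->; ba->b; bb->b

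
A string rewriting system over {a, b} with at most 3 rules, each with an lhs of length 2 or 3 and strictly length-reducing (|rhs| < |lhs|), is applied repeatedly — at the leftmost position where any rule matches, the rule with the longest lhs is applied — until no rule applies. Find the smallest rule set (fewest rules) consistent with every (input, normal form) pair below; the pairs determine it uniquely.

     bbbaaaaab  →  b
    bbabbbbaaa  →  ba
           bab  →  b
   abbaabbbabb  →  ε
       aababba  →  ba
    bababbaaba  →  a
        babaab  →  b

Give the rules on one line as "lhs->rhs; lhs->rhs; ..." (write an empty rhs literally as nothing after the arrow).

aa->a; ab->; bb->

  | bbbaaaaab => baaaaab => baaaab => baaab => baab => bab => b
  | bbabbbbaaa => abbbbaaa => bbbaaa => baaa => baa => ba
  | bab => b
  | abbaabbbabb => baabbbabb => babbbabb => bbbabb => babb => bb => ε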